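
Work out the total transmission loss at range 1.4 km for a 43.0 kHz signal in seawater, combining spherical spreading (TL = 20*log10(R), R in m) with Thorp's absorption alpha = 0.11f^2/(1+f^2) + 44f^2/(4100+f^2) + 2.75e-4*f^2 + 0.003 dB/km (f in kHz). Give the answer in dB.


82.94 dB


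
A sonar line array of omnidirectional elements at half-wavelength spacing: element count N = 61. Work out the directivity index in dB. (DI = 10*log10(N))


DI = 10*log10(61) = 17.85

17.85 dB


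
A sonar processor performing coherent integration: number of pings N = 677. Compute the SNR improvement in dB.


Gain = 10*log10(677) = 28.31

28.31 dB


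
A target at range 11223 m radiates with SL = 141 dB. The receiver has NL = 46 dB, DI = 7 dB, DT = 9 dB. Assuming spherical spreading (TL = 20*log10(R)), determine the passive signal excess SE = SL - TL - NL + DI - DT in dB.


Step 1: TL = 20*log10(11223) = 81.0 dB
Step 2: SE = 141 - 81.0 - 46 + 7 - 9 = 12.0

12.0 dB


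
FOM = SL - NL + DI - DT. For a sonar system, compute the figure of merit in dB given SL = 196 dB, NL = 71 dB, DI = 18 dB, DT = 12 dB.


FOM = SL - NL + DI - DT = 196 - 71 + 18 - 12 = 131

131 dB


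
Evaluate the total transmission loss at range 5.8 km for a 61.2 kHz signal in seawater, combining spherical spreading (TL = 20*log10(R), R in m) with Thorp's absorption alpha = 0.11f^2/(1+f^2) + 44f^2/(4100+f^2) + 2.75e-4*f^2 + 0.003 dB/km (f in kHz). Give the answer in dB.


Step 1 (Thorp): alpha = 0.11*3745.44/(1+3745.44) + 44*3745.44/(4100+3745.44) + 2.75e-4*3745.44 + 0.003 = 22.1487 dB/km
Step 2: TL_spread = 20*log10(5800) = 75.27 dB
Step 3: TL_abs = alpha*R = 22.1487 * 5.8 = 128.46 dB
Step 4: TL_total = 75.27 + 128.46 = 203.73

203.73 dB


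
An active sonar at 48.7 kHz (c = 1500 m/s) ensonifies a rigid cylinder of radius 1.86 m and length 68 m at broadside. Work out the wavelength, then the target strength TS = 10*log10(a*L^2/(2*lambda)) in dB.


Step 1: lambda = c/f = 1500/48700 = 0.0308 m
Step 2: TS = 10*log10(a*L^2/(2*lambda)) = 10*log10(1.86*68^2/(2*0.0308)) = 51.45

51.45 dB


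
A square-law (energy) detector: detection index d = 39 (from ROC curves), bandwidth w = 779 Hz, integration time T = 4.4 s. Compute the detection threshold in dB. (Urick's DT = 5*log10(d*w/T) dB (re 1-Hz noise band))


DT = 5*log10(d*w/T) = 5*log10(39 * 779 / 4.4) = 5*log10(6904.77) = 19.2

19.2 dB


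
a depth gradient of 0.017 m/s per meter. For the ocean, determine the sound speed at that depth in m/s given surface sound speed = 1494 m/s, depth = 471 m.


1502.007 m/s


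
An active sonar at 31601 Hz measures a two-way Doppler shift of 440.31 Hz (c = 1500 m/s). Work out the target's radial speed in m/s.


From fd = 2*f*v/c, v = c*fd/(2*f) = 1500 * 440.31 / (2*31601) = 10.45

10.45 m/s


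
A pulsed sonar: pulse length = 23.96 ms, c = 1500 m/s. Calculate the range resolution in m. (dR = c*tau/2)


dR = c*tau/2 = 1500 * 23.96e-3 / 2 = 17.97

17.97 m


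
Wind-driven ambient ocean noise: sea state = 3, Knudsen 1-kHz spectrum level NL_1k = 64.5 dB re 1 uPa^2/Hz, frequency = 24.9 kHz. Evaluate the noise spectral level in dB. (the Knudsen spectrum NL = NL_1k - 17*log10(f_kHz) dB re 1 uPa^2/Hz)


NL = NL_1k - 17*log10(f_kHz) = 64.5 - 17*log10(24.9) = 64.5 - (23.74) = 40.76

40.76 dB


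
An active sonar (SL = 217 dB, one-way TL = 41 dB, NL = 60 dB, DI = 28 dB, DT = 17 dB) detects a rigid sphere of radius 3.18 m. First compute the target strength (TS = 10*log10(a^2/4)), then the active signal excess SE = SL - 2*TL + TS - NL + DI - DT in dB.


Step 1: TS = 10*log10(3.18^2/4) = 4.03 dB
Step 2: SE = SL - 2*TL + TS - NL + DI - DT = 217 - 2*41 + (4.03) - 60 + 28 - 17 = 90.03

90.03 dB


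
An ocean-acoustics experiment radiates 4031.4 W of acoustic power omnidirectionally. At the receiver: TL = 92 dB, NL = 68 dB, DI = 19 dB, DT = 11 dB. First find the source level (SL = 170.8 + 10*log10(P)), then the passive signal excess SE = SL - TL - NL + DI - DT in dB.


Step 1: SL = 170.8 + 10*log10(4031.4) = 206.85 dB
Step 2: SE = SL - TL - NL + DI - DT = 206.85 - 92 - 68 + 19 - 11 = 54.85

54.85 dB


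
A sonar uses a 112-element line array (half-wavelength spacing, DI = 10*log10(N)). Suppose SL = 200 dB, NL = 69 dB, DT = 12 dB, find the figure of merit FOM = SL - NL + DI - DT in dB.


139.49 dB


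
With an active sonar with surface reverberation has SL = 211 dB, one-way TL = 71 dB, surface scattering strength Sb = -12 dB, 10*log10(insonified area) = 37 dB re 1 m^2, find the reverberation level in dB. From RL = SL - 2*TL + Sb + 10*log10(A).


RL = SL - 2*TL + Sb + 10*log10(A) = 211 - 2*71 + (-12) + 37 = 94

94 dB


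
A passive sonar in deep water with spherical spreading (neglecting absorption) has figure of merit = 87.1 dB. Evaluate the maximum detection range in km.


At max range FOM = TL, so 20*log10(R) = 87.1
R = 10^(87.1/20) = 22646.44 m = 22.65 km

22.65 km


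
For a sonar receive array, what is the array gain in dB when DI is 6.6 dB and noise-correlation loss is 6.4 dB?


AG = DI - L_corr = 6.6 - 6.4 = 0.2

0.2 dB


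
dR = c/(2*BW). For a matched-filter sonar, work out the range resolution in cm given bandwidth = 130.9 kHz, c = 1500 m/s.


dR = c/(2*BW) = 1500 / (2 * 130.9e3) = 0.0057 m = 0.57 cm

0.57 cm


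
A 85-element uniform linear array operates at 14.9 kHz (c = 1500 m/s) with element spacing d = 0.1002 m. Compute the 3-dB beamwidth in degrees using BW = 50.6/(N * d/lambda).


Step 1: lambda = 1500/14900 = 0.10067 m
Step 2: d/lambda = 0.1002/0.10067 = 0.9953
Step 3: BW = 50.6/(N * d/lambda) = 50.6/(85 * 0.9953) = 0.6

0.6 deg


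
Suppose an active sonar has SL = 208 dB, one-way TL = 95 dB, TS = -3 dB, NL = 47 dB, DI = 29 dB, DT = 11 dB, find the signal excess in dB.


SE = SL - 2*TL + TS - NL + DI - DT = 208 - 2*95 + (-3) - 47 + 29 - 11 = -14

-14 dB


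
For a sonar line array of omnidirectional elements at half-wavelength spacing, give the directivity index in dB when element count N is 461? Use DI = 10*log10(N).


DI = 10*log10(461) = 26.64

26.64 dB


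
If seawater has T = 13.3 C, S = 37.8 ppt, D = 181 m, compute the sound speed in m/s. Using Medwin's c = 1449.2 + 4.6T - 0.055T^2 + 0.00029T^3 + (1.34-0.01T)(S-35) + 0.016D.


c = 1449.2 + 4.6*13.3 - 0.055*13.3^2 + 0.00029*13.3^3 + (1.34 - 0.01*13.3)*(37.8 - 35) + 0.016*181 = 1507.61

1507.61 m/s


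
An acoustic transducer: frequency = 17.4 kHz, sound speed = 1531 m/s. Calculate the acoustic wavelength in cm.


lambda = c/f = 1531 / 17400 = 0.088 m = 8.8 cm

8.8 cm


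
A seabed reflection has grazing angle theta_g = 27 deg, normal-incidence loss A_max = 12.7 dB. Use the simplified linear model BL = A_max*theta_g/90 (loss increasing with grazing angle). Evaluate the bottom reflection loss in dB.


3.81 dB


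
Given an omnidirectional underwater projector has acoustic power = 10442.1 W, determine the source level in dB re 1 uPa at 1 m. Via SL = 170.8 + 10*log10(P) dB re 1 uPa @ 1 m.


210.99 dB


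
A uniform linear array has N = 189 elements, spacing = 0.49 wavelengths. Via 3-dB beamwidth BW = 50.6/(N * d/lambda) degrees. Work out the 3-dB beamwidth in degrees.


BW = 50.6 / (189 * 0.49) = 50.6 / 92.61 = 0.55

0.55 deg


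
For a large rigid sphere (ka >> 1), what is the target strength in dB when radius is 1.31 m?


-3.68 dB


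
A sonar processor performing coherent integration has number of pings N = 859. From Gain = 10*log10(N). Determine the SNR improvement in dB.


29.34 dB


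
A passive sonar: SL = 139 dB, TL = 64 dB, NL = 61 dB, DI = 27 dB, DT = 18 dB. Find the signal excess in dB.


SE = SL - TL - NL + DI - DT = 139 - 64 - 61 + 27 - 18 = 23

23 dB


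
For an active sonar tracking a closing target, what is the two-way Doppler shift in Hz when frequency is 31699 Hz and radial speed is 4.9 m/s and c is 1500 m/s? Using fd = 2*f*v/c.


207.1 Hz


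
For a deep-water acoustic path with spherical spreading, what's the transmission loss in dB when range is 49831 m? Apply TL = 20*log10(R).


TL = 20*log10(49831) = 93.95

93.95 dB


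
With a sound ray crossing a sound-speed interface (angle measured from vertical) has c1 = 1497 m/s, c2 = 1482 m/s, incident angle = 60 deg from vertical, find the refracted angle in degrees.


sin(theta2) = (c2/c1)*sin(theta1) = (1482/1497)*sin(60 deg) = 0.85735
theta2 = arcsin(0.85735) = 59.02

59.02 deg


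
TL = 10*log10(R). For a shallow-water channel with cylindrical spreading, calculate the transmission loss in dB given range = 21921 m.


TL = 10*log10(21921) = 43.41

43.41 dB


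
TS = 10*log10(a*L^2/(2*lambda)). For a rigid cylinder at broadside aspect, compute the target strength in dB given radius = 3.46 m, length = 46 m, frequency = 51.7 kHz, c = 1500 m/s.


lambda = 1500/51700 = 0.02901 m
TS = 10*log10(3.46*46^2/(2*0.02901)) = 51.01

51.01 dB


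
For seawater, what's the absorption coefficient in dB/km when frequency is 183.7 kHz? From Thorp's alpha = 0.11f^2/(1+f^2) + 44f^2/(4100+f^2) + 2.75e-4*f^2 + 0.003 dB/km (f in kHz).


48.626 dB/km


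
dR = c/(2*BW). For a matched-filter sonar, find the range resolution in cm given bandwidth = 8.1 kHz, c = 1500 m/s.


dR = c/(2*BW) = 1500 / (2 * 8.1e3) = 0.0926 m = 9.26 cm

9.26 cm


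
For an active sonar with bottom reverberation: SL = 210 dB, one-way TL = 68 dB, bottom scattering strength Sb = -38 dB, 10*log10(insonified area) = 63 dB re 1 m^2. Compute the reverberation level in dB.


RL = SL - 2*TL + Sb + 10*log10(A) = 210 - 2*68 + (-38) + 63 = 99

99 dB


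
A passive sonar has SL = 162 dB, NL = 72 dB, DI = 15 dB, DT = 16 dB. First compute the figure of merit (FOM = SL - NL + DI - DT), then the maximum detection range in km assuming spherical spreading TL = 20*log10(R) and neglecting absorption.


Step 1: FOM = SL - NL + DI - DT = 162 - 72 + 15 - 16 = 89 dB
Step 2: at max range FOM = TL = 20*log10(R), so R = 10^(89/20) = 28183.83 m = 28.18 km

28.18 km


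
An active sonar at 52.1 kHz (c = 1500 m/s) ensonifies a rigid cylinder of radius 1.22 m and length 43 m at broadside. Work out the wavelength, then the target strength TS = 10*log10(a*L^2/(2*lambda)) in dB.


Step 1: lambda = c/f = 1500/52100 = 0.02879 m
Step 2: TS = 10*log10(a*L^2/(2*lambda)) = 10*log10(1.22*43^2/(2*0.02879)) = 45.93

45.93 dB


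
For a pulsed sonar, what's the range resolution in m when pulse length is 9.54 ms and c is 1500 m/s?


dR = c*tau/2 = 1500 * 9.54e-3 / 2 = 7.155

7.155 m


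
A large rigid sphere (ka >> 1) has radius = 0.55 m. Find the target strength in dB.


TS = 10*log10(0.55^2 / 4) = 10*log10(0.075625) = -11.21

-11.21 dB


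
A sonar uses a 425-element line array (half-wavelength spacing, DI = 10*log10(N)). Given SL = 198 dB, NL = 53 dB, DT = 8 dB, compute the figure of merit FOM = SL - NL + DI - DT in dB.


Step 1: DI = 10*log10(425) = 26.28 dB
Step 2: FOM = SL - NL + DI - DT = 198 - 53 + 26.28 - 8 = 163.28

163.28 dB


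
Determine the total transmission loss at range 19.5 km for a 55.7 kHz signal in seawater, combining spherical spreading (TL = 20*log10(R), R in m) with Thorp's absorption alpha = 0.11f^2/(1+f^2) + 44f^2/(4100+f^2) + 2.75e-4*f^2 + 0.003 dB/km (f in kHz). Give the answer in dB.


Step 1 (Thorp): alpha = 0.11*3102.49/(1+3102.49) + 44*3102.49/(4100+3102.49) + 2.75e-4*3102.49 + 0.003 = 19.9193 dB/km
Step 2: TL_spread = 20*log10(19500) = 85.8 dB
Step 3: TL_abs = alpha*R = 19.9193 * 19.5 = 388.43 dB
Step 4: TL_total = 85.8 + 388.43 = 474.23

474.23 dB


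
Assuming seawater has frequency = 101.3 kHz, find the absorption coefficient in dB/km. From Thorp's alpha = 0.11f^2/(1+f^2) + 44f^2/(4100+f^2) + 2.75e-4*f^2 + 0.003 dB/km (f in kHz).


f^2 = 10261.69
alpha = 0.11*10261.69/(1+10261.69) + 44*10261.69/(4100+10261.69) + 2.75e-4*10261.69 + 0.003 = 34.374

34.374 dB/km


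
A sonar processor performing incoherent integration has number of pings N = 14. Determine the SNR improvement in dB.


Gain = 5*log10(14) = 5.73

5.73 dB


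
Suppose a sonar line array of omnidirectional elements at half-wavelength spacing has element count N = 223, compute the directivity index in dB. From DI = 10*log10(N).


23.48 dB


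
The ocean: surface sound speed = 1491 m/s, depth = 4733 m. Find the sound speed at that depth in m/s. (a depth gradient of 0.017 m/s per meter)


c = 1491 + 0.017 * 4733 = 1571.461

1571.461 m/s


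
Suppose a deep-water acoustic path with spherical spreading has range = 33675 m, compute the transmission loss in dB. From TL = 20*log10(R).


90.55 dB


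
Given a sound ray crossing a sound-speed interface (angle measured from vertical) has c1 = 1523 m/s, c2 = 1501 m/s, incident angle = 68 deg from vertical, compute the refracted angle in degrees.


66.03 deg


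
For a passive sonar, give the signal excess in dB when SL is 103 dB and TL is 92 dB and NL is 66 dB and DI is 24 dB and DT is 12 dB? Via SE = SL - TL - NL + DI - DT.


SE = SL - TL - NL + DI - DT = 103 - 92 - 66 + 24 - 12 = -43

-43 dB


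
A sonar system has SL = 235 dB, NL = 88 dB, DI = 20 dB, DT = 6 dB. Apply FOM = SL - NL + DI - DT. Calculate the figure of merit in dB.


161 dB


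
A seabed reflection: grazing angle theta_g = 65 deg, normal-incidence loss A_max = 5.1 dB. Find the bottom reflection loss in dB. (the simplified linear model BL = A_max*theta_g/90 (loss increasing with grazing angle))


BL = A_max * theta_g / 90 = 5.1 * 65 / 90 = 3.68

3.68 dB


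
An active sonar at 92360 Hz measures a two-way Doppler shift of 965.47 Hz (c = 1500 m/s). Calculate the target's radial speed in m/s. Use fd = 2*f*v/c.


From fd = 2*f*v/c, v = c*fd/(2*f) = 1500 * 965.47 / (2*92360) = 7.84

7.84 m/s


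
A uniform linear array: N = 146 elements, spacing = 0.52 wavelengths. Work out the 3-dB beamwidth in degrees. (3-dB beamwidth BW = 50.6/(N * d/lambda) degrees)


BW = 50.6 / (146 * 0.52) = 50.6 / 75.92 = 0.67

0.67 deg


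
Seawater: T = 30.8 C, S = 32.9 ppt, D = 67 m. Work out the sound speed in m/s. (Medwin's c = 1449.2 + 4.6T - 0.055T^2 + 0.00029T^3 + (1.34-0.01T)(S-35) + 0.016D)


1546.08 m/s


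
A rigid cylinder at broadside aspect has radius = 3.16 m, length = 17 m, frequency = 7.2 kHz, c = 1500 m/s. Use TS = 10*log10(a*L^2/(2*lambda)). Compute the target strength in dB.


lambda = 1500/7200 = 0.20833 m
TS = 10*log10(3.16*17^2/(2*0.20833)) = 33.41

33.41 dB


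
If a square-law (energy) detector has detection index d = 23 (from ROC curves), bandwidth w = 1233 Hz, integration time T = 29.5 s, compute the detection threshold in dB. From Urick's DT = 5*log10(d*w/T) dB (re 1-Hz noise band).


DT = 5*log10(d*w/T) = 5*log10(23 * 1233 / 29.5) = 5*log10(961.32) = 14.91

14.91 dB


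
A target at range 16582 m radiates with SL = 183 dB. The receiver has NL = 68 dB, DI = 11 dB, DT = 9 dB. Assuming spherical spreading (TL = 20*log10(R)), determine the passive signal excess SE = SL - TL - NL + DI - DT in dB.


32.61 dB


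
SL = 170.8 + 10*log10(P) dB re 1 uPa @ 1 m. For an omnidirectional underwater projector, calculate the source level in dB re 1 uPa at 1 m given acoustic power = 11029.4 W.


211.23 dB


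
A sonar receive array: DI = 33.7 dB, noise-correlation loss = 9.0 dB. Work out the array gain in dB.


AG = DI - L_corr = 33.7 - 9.0 = 24.7

24.7 dB


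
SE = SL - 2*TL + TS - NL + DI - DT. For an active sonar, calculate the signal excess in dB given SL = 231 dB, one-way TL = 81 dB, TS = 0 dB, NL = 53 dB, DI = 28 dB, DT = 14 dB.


30 dB


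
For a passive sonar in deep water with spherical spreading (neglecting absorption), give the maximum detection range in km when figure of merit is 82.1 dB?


At max range FOM = TL, so 20*log10(R) = 82.1
R = 10^(82.1/20) = 12735.03 m = 12.74 km

12.74 km


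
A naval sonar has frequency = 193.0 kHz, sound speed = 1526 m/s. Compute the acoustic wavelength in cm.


lambda = c/f = 1526 / 193000 = 0.0079 m = 0.79 cm

0.79 cm


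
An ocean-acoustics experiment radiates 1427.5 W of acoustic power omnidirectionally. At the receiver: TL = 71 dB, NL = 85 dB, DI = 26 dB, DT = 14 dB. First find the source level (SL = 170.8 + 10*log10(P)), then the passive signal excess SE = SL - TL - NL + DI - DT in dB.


Step 1: SL = 170.8 + 10*log10(1427.5) = 202.35 dB
Step 2: SE = SL - TL - NL + DI - DT = 202.35 - 71 - 85 + 26 - 14 = 58.35

58.35 dB


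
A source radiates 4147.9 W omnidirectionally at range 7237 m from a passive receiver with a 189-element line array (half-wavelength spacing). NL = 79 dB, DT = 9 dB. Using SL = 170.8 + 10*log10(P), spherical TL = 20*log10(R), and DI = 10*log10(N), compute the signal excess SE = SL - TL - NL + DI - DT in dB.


Step 1: SL = 170.8 + 10*log10(4147.9) = 206.98 dB
Step 2: TL = 20*log10(7237) = 77.19 dB
Step 3: DI = 10*log10(189) = 22.76 dB
Step 4: SE = SL - TL - NL + DI - DT = 206.98 - 77.19 - 79 + 22.76 - 9 = 64.55

64.55 dB


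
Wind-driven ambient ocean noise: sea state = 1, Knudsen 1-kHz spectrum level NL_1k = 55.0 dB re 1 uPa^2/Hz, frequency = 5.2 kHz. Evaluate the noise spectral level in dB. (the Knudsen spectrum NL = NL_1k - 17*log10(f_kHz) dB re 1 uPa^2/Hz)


42.83 dB


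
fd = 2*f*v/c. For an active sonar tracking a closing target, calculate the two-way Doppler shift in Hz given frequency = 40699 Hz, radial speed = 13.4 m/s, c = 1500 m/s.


727.16 Hz


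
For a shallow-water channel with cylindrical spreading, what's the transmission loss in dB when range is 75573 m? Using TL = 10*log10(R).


TL = 10*log10(75573) = 48.78

48.78 dB


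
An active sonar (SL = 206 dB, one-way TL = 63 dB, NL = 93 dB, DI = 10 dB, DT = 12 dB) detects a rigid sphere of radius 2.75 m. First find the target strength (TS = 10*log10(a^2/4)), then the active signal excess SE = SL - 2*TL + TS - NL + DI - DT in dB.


Step 1: TS = 10*log10(2.75^2/4) = 2.77 dB
Step 2: SE = SL - 2*TL + TS - NL + DI - DT = 206 - 2*63 + (2.77) - 93 + 10 - 12 = -12.23

-12.23 dB


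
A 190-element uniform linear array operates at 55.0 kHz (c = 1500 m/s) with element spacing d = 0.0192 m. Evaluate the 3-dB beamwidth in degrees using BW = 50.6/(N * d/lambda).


0.38 deg


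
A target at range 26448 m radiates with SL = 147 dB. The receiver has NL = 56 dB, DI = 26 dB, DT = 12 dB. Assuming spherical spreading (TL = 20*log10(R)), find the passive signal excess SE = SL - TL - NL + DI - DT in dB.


Step 1: TL = 20*log10(26448) = 88.45 dB
Step 2: SE = 147 - 88.45 - 56 + 26 - 12 = 16.55

16.55 dB


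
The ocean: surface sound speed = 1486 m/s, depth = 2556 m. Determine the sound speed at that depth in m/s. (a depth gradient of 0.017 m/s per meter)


c = 1486 + 0.017 * 2556 = 1529.452

1529.452 m/s


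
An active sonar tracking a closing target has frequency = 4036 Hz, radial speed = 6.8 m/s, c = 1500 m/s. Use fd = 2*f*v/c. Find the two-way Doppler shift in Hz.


fd = 2*f*v/c = 2 * 4036 * 6.8 / 1500 = 36.59

36.59 Hz


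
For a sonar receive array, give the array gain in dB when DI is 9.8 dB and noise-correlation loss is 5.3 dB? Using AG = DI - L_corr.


AG = DI - L_corr = 9.8 - 5.3 = 4.5

4.5 dB


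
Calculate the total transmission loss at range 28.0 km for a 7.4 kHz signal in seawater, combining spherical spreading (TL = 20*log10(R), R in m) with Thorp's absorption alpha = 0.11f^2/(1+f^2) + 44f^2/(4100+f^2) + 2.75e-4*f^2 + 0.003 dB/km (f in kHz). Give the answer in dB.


Step 1 (Thorp): alpha = 0.11*54.76/(1+54.76) + 44*54.76/(4100+54.76) + 2.75e-4*54.76 + 0.003 = 0.706 dB/km
Step 2: TL_spread = 20*log10(28000) = 88.94 dB
Step 3: TL_abs = alpha*R = 0.706 * 28.0 = 19.77 dB
Step 4: TL_total = 88.94 + 19.77 = 108.71

108.71 dB


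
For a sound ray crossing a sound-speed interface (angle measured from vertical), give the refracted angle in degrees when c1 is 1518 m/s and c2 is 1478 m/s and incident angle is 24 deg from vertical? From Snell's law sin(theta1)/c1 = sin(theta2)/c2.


23.33 deg


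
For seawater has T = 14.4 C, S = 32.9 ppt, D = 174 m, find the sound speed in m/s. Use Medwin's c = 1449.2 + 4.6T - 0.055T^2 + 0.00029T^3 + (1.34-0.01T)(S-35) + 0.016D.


1505.17 m/s


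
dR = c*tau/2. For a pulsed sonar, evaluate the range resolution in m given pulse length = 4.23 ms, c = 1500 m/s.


dR = c*tau/2 = 1500 * 4.23e-3 / 2 = 3.1725

3.1725 m


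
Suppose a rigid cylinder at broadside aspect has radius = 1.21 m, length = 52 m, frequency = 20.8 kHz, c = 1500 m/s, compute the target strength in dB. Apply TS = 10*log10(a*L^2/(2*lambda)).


lambda = 1500/20800 = 0.07212 m
TS = 10*log10(1.21*52^2/(2*0.07212)) = 43.56

43.56 dB


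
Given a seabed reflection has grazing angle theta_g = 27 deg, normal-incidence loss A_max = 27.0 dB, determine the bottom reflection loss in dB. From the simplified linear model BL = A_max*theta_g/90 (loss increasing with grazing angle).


8.1 dB


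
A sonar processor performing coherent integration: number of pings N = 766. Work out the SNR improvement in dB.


28.84 dB


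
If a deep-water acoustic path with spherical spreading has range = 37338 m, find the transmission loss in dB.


TL = 20*log10(37338) = 91.44

91.44 dB


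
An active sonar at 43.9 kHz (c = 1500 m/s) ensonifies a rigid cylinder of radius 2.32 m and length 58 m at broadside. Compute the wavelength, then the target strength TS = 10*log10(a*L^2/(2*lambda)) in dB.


Step 1: lambda = c/f = 1500/43900 = 0.03417 m
Step 2: TS = 10*log10(a*L^2/(2*lambda)) = 10*log10(2.32*58^2/(2*0.03417)) = 50.58

50.58 dB


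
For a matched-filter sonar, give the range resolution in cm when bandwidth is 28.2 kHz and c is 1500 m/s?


2.66 cm


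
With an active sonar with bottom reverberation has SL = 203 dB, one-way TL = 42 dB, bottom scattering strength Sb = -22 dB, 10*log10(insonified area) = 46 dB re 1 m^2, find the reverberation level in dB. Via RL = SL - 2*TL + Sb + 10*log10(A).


RL = SL - 2*TL + Sb + 10*log10(A) = 203 - 2*42 + (-22) + 46 = 143

143 dB


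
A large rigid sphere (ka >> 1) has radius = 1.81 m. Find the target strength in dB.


TS = 10*log10(1.81^2 / 4) = 10*log10(0.819025) = -0.87

-0.87 dB


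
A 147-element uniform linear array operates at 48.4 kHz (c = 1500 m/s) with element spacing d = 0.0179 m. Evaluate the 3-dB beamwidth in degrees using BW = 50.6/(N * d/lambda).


0.6 deg


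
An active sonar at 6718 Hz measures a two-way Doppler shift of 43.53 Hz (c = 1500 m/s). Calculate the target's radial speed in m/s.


4.86 m/s


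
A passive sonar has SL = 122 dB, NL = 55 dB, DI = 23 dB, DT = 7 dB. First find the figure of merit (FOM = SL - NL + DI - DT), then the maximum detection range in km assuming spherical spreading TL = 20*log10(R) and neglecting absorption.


Step 1: FOM = SL - NL + DI - DT = 122 - 55 + 23 - 7 = 83 dB
Step 2: at max range FOM = TL = 20*log10(R), so R = 10^(83/20) = 14125.38 m = 14.13 km

14.13 km


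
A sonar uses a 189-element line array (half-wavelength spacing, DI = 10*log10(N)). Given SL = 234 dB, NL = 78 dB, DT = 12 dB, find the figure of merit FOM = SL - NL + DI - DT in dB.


Step 1: DI = 10*log10(189) = 22.76 dB
Step 2: FOM = SL - NL + DI - DT = 234 - 78 + 22.76 - 12 = 166.76

166.76 dB


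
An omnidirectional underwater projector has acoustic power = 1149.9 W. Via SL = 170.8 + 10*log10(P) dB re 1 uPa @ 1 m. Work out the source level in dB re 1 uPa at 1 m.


SL = 170.8 + 10*log10(1149.9) = 170.8 + 30.61 = 201.41

201.41 dB


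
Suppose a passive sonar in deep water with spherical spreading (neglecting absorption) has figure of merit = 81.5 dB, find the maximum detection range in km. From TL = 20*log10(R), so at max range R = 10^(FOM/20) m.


At max range FOM = TL, so 20*log10(R) = 81.5
R = 10^(81.5/20) = 11885.02 m = 11.89 km

11.89 km


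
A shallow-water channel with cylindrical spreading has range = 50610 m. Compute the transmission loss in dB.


TL = 10*log10(50610) = 47.04

47.04 dB


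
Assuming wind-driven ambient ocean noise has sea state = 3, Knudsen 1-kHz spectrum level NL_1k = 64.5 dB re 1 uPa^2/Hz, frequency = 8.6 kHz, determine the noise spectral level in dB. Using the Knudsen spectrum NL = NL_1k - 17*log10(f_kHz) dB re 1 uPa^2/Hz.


NL = NL_1k - 17*log10(f_kHz) = 64.5 - 17*log10(8.6) = 64.5 - (15.89) = 48.61

48.61 dB


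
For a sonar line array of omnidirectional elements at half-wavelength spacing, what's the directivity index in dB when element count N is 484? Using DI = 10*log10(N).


26.85 dB


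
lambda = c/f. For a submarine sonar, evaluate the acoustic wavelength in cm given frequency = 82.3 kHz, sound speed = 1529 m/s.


lambda = c/f = 1529 / 82300 = 0.0186 m = 1.86 cm

1.86 cm


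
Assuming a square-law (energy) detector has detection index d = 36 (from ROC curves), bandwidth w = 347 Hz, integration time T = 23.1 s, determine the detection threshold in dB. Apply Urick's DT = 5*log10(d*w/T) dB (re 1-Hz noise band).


DT = 5*log10(d*w/T) = 5*log10(36 * 347 / 23.1) = 5*log10(540.78) = 13.67

13.67 dB


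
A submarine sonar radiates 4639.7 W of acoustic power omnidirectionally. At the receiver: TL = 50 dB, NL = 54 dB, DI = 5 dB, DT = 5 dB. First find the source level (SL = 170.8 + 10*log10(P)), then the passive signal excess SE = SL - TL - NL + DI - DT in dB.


Step 1: SL = 170.8 + 10*log10(4639.7) = 207.46 dB
Step 2: SE = SL - TL - NL + DI - DT = 207.46 - 50 - 54 + 5 - 5 = 103.46

103.46 dB


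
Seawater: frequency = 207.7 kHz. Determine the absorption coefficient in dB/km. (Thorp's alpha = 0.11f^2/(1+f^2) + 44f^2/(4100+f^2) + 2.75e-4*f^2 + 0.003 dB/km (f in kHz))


f^2 = 43139.29
alpha = 0.11*43139.29/(1+43139.29) + 44*43139.29/(4100+43139.29) + 2.75e-4*43139.29 + 0.003 = 52.157

52.157 dB/km


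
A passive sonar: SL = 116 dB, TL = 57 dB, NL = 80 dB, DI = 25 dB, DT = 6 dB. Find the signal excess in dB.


-2 dB


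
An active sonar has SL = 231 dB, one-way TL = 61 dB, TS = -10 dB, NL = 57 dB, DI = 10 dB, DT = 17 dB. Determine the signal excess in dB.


35 dB


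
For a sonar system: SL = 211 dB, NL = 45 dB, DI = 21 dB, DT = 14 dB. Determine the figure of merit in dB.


FOM = SL - NL + DI - DT = 211 - 45 + 21 - 14 = 173

173 dB


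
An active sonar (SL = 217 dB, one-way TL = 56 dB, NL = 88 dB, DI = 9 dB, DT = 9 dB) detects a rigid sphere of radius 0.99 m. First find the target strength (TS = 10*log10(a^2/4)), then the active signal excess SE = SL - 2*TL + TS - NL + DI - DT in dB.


Step 1: TS = 10*log10(0.99^2/4) = -6.11 dB
Step 2: SE = SL - 2*TL + TS - NL + DI - DT = 217 - 2*56 + (-6.11) - 88 + 9 - 9 = 10.89

10.89 dB


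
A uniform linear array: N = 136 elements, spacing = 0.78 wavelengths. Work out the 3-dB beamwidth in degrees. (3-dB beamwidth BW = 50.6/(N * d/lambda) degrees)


BW = 50.6 / (136 * 0.78) = 50.6 / 106.08 = 0.48

0.48 deg


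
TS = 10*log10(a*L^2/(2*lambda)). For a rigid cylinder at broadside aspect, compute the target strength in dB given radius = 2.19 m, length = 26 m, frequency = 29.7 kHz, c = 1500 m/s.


41.66 dB


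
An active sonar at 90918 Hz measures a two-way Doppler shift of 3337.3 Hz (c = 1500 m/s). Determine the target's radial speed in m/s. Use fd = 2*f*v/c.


From fd = 2*f*v/c, v = c*fd/(2*f) = 1500 * 3337.3 / (2*90918) = 27.53

27.53 m/s


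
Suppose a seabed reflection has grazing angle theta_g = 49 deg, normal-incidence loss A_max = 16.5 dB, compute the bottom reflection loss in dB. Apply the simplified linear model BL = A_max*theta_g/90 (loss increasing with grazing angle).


8.98 dB


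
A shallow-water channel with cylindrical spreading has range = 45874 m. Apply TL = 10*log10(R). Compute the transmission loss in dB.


46.62 dB


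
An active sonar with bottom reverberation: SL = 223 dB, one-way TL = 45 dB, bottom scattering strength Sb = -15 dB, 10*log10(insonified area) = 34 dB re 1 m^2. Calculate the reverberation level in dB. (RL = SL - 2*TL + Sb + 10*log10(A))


152 dB


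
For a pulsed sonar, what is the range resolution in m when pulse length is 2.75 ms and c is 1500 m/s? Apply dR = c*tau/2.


2.0625 m


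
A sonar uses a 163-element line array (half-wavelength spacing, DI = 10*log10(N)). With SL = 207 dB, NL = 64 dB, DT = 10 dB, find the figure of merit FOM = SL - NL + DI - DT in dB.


Step 1: DI = 10*log10(163) = 22.12 dB
Step 2: FOM = SL - NL + DI - DT = 207 - 64 + 22.12 - 10 = 155.12

155.12 dB


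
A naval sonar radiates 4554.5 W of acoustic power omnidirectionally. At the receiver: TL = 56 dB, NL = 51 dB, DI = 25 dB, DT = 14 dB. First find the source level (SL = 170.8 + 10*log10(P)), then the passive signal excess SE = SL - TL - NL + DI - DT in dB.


Step 1: SL = 170.8 + 10*log10(4554.5) = 207.38 dB
Step 2: SE = SL - TL - NL + DI - DT = 207.38 - 56 - 51 + 25 - 14 = 111.38

111.38 dB


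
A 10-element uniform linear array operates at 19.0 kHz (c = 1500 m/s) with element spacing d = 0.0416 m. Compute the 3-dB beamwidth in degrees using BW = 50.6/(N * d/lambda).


Step 1: lambda = 1500/19000 = 0.07895 m
Step 2: d/lambda = 0.0416/0.07895 = 0.5269
Step 3: BW = 50.6/(N * d/lambda) = 50.6/(10 * 0.5269) = 9.6

9.6 deg


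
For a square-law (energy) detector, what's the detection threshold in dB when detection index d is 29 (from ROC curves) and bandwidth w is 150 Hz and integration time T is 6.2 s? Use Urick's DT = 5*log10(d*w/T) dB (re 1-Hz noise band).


DT = 5*log10(d*w/T) = 5*log10(29 * 150 / 6.2) = 5*log10(701.61) = 14.23

14.23 dB


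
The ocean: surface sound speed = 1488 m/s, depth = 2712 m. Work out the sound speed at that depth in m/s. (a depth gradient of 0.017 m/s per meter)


c = 1488 + 0.017 * 2712 = 1534.104

1534.104 m/s


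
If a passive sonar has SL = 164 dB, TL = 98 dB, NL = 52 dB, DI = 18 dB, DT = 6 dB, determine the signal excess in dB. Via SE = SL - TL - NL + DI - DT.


SE = SL - TL - NL + DI - DT = 164 - 98 - 52 + 18 - 6 = 26

26 dB


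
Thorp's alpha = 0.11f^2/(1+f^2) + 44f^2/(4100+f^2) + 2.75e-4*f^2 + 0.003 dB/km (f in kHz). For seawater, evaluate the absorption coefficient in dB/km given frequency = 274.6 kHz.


f^2 = 75405.16
alpha = 0.11*75405.16/(1+75405.16) + 44*75405.16/(4100+75405.16) + 2.75e-4*75405.16 + 0.003 = 62.58

62.58 dB/km


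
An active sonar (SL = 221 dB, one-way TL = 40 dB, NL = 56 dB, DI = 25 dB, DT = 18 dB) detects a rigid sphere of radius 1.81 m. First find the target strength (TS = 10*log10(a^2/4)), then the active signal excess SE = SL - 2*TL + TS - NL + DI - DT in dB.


Step 1: TS = 10*log10(1.81^2/4) = -0.87 dB
Step 2: SE = SL - 2*TL + TS - NL + DI - DT = 221 - 2*40 + (-0.87) - 56 + 25 - 18 = 91.13

91.13 dB


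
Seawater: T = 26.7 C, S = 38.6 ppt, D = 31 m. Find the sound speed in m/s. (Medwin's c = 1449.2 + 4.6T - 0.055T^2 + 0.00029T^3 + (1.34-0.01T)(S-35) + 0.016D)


1542.69 m/s


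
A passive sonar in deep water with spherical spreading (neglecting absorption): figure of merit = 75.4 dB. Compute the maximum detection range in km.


At max range FOM = TL, so 20*log10(R) = 75.4
R = 10^(75.4/20) = 5888.44 m = 5.89 km

5.89 km


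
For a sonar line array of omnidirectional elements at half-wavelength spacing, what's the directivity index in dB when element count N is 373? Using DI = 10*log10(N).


25.72 dB


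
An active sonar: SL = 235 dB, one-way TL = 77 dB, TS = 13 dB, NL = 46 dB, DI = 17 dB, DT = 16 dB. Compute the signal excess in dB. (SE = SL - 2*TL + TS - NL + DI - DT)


49 dB


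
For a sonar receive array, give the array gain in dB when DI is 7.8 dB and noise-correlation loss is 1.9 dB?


AG = DI - L_corr = 7.8 - 1.9 = 5.9

5.9 dB


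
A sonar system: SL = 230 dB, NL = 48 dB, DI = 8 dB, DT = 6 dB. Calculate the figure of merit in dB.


184 dB


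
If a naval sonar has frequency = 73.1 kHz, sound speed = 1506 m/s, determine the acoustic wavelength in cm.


lambda = c/f = 1506 / 73100 = 0.0206 m = 2.06 cm

2.06 cm


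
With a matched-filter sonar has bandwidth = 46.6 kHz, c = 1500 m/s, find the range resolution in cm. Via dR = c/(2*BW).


1.61 cm


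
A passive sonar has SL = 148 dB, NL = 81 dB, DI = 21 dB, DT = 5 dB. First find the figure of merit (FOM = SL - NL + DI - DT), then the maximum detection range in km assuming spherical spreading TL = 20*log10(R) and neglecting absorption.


Step 1: FOM = SL - NL + DI - DT = 148 - 81 + 21 - 5 = 83 dB
Step 2: at max range FOM = TL = 20*log10(R), so R = 10^(83/20) = 14125.38 m = 14.13 km

14.13 km


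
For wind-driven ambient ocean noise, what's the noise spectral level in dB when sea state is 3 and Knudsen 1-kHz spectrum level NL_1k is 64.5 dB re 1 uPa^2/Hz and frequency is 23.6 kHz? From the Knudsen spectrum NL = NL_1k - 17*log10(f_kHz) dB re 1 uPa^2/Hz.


41.16 dB


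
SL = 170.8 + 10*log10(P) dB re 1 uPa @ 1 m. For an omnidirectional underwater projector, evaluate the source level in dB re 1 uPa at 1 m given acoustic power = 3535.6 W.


SL = 170.8 + 10*log10(3535.6) = 170.8 + 35.48 = 206.28

206.28 dB


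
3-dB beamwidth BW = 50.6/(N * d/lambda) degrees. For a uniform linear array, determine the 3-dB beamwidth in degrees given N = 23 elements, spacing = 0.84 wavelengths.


2.62 deg


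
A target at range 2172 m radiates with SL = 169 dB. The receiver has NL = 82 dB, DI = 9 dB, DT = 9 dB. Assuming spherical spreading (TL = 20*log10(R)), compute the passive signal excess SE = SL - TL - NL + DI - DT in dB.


20.26 dB


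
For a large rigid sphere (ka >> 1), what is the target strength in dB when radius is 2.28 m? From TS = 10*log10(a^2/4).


TS = 10*log10(2.28^2 / 4) = 10*log10(1.2996) = 1.14

1.14 dB


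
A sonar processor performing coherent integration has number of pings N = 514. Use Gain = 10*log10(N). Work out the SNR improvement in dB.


Gain = 10*log10(514) = 27.11

27.11 dB


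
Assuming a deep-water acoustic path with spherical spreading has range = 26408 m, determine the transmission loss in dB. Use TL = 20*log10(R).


88.43 dB


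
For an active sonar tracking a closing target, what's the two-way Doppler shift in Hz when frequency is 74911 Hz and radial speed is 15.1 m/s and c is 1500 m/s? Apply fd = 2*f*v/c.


1508.21 Hz


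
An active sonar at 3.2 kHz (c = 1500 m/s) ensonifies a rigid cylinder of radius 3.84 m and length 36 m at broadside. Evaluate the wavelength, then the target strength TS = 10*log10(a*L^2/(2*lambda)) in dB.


Step 1: lambda = c/f = 1500/3200 = 0.46875 m
Step 2: TS = 10*log10(a*L^2/(2*lambda)) = 10*log10(3.84*36^2/(2*0.46875)) = 37.25

37.25 dB


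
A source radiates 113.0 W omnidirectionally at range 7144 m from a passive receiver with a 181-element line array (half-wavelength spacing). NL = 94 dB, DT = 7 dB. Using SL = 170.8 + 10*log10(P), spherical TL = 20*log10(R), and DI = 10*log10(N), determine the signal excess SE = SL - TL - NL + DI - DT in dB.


35.83 dB


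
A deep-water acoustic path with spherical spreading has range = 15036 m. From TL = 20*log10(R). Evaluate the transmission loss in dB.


TL = 20*log10(15036) = 83.54

83.54 dB


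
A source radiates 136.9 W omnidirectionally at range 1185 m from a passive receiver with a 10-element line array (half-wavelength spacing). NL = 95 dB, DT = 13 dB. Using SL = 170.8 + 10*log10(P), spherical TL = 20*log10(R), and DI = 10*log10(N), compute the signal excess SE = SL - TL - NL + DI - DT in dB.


Step 1: SL = 170.8 + 10*log10(136.9) = 192.16 dB
Step 2: TL = 20*log10(1185) = 61.47 dB
Step 3: DI = 10*log10(10) = 10.0 dB
Step 4: SE = SL - TL - NL + DI - DT = 192.16 - 61.47 - 95 + 10.0 - 13 = 32.69

32.69 dB


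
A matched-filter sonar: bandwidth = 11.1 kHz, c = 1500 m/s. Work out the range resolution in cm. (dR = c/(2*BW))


dR = c/(2*BW) = 1500 / (2 * 11.1e3) = 0.0676 m = 6.76 cm

6.76 cm


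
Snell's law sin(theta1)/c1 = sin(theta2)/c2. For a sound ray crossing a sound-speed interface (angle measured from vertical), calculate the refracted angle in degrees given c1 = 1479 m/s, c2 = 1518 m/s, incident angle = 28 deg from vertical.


sin(theta2) = (c2/c1)*sin(theta1) = (1518/1479)*sin(28 deg) = 0.48185
theta2 = arcsin(0.48185) = 28.81

28.81 deg


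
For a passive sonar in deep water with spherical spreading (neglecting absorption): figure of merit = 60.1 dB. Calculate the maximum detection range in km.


At max range FOM = TL, so 20*log10(R) = 60.1
R = 10^(60.1/20) = 1011.58 m = 1.01 km

1.01 km


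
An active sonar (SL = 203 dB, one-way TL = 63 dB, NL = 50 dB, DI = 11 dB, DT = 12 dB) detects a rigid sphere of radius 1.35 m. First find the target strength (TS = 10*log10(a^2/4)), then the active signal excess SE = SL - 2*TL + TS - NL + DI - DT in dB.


Step 1: TS = 10*log10(1.35^2/4) = -3.41 dB
Step 2: SE = SL - 2*TL + TS - NL + DI - DT = 203 - 2*63 + (-3.41) - 50 + 11 - 12 = 22.59

22.59 dB


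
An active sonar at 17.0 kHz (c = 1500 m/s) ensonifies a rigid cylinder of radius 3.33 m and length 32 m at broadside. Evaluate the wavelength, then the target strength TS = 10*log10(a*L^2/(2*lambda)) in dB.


Step 1: lambda = c/f = 1500/17000 = 0.08824 m
Step 2: TS = 10*log10(a*L^2/(2*lambda)) = 10*log10(3.33*32^2/(2*0.08824)) = 42.86

42.86 dB


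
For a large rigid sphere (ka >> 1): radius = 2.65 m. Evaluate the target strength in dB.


TS = 10*log10(2.65^2 / 4) = 10*log10(1.755625) = 2.44

2.44 dB


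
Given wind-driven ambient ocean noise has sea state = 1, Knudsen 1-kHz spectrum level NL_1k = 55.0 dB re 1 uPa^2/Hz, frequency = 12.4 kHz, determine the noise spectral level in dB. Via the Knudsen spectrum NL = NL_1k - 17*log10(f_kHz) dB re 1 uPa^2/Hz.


36.41 dB


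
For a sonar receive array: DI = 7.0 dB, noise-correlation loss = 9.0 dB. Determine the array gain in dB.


AG = DI - L_corr = 7.0 - 9.0 = -2.0

-2.0 dB


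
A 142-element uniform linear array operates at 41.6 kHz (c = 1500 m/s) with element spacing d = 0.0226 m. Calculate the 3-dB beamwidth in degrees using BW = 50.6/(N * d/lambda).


Step 1: lambda = 1500/41600 = 0.03606 m
Step 2: d/lambda = 0.0226/0.03606 = 0.6267
Step 3: BW = 50.6/(N * d/lambda) = 50.6/(142 * 0.6267) = 0.57

0.57 deg


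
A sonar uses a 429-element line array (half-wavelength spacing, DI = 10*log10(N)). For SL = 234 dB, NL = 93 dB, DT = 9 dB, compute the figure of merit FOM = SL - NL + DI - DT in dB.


Step 1: DI = 10*log10(429) = 26.32 dB
Step 2: FOM = SL - NL + DI - DT = 234 - 93 + 26.32 - 9 = 158.32

158.32 dB


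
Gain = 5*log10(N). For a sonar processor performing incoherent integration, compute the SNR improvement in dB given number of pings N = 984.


14.96 dB


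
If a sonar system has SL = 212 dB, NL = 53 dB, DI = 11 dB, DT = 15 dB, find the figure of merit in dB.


155 dB


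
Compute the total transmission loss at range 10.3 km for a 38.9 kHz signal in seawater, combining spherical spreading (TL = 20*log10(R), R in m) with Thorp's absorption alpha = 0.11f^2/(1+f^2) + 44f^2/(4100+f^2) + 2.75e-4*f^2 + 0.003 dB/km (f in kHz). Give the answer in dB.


Step 1 (Thorp): alpha = 0.11*1513.21/(1+1513.21) + 44*1513.21/(4100+1513.21) + 2.75e-4*1513.21 + 0.003 = 12.3906 dB/km
Step 2: TL_spread = 20*log10(10300) = 80.26 dB
Step 3: TL_abs = alpha*R = 12.3906 * 10.3 = 127.62 dB
Step 4: TL_total = 80.26 + 127.62 = 207.88

207.88 dB


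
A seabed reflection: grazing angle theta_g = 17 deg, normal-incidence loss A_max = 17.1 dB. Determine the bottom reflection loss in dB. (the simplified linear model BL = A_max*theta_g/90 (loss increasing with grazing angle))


BL = A_max * theta_g / 90 = 17.1 * 17 / 90 = 3.23

3.23 dB


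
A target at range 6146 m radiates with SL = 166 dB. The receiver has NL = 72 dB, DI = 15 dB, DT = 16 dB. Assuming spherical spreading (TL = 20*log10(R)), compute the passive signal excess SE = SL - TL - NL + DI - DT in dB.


17.23 dB
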